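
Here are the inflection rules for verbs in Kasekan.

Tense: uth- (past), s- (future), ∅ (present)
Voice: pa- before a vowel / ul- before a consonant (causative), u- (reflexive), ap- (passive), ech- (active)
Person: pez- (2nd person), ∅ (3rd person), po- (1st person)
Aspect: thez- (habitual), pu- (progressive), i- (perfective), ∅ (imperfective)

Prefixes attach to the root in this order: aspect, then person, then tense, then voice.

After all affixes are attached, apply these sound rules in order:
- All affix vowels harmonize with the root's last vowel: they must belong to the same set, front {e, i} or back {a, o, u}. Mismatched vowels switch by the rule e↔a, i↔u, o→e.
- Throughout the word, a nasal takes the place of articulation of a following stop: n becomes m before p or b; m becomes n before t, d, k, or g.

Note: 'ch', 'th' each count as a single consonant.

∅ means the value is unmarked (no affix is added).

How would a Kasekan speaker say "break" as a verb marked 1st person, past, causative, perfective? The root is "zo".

Attach aspect perfective i- → izo.
Attach person 1st person po- → poizo.
Attach tense past uth- → uthpoizo.
Attach voice causative pa- (before vowel 'u') → pauthpoizo.
Apply vowel harmony: pauthpoizo → pauthpouzo.
Nasal assimilation: no change.

pauthpouzo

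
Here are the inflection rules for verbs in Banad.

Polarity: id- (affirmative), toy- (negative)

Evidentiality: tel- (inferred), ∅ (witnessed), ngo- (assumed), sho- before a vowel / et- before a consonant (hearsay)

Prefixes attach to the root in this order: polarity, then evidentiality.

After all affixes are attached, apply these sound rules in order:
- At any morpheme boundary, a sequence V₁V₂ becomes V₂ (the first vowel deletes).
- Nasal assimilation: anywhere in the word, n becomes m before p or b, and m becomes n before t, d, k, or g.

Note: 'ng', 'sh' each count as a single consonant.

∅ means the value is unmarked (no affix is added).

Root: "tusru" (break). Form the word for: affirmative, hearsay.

shidtusru

Attach polarity affirmative id- → idtusru.
Attach evidentiality hearsay sho- (before vowel 'i') → shoidtusru.
Apply vowel deletion: shoidtusru → shidtusru.
Nasal assimilation: no change.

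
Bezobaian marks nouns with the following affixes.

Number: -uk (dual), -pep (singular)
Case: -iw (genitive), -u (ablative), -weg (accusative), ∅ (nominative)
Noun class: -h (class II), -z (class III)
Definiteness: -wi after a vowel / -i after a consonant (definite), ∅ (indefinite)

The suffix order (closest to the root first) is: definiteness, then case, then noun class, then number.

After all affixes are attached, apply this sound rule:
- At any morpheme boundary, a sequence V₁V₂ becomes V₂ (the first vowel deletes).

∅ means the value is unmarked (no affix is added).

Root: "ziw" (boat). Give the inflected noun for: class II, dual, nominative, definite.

Attach definiteness definite -i (after consonant 'w') → ziwi.
case = nominative: zero marking, form stays ziwi.
Attach noun class class II -h → ziwih.
Attach number dual -uk → ziwihuk.
Vowel deletion: no change.

ziwihuk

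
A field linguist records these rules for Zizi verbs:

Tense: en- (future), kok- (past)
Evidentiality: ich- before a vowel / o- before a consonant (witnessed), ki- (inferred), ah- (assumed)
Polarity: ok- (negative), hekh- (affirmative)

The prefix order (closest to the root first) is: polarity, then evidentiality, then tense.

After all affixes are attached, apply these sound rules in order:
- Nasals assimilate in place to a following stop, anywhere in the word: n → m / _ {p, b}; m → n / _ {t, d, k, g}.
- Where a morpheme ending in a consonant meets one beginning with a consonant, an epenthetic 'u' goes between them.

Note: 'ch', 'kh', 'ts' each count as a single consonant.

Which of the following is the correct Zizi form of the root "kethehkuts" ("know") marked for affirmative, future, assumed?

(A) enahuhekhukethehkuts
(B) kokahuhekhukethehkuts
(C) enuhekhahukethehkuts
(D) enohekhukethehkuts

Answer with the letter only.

Attach polarity affirmative hekh- → hekhkethehkuts.
Attach evidentiality assumed ah- → ahhekhkethehkuts.
Attach tense future en- → enahhekhkethehkuts.
Nasal assimilation: no change.
Apply epenthesis: enahhekhkethehkuts → enahuhekhukethehkuts.
So the correct form is enahuhekhukethehkuts, option (A).
(D) enohekhukethehkuts is wrong: it uses witnessed instead of assumed for evidentiality.
(C) enuhekhahukethehkuts is wrong: it has the affixes in the wrong order.
(B) kokahuhekhukethehkuts is wrong: it uses past instead of future for tense.

A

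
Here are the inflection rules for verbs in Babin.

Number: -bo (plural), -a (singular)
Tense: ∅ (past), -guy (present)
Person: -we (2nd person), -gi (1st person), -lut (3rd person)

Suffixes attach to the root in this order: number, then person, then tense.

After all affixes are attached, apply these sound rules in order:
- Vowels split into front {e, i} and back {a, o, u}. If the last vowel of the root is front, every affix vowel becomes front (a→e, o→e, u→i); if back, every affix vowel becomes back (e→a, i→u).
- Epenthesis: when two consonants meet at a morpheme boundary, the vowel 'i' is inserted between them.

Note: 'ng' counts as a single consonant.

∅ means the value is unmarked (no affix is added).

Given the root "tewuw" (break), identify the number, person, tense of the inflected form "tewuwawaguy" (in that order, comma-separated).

singular, 2nd person, present

Segment: tewuw-a-we-guy.
number: -a → singular.
person: -we → 2nd person.
tense: -guy → present.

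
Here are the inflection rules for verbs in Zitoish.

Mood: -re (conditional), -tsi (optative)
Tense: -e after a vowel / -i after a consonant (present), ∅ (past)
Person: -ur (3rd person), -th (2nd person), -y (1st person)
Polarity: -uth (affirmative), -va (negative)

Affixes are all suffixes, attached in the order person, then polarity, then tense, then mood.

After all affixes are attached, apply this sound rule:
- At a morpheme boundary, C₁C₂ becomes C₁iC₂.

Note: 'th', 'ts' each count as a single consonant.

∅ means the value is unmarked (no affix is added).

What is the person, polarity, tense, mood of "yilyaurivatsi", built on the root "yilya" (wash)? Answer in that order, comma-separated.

Segment: yilya-ur-va-tsi.
person: -ur → 3rd person.
polarity: -va → negative.
tense: ∅ → past.
mood: -tsi → optative.

3rd person, negative, past, optative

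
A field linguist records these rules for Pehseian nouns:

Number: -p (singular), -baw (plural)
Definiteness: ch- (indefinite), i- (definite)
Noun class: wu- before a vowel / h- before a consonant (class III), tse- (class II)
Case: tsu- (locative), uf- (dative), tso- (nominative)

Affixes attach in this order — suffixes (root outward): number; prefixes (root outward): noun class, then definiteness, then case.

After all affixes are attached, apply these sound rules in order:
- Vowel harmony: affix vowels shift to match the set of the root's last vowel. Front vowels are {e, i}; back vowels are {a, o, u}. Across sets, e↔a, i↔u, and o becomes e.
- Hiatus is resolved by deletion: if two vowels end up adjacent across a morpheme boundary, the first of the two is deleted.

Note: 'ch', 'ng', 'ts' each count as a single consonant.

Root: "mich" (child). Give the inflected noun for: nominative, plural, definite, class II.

tsitsemichbew

Attach noun class class II tse- → tsemich.
Attach definiteness definite i- → itsemich.
Attach case nominative tso- → tsoitsemich.
Attach number plural -baw → tsoitsemichbaw.
Apply vowel harmony: tsoitsemichbaw → tseitsemichbew.
Apply vowel deletion: tseitsemichbew → tsitsemichbew.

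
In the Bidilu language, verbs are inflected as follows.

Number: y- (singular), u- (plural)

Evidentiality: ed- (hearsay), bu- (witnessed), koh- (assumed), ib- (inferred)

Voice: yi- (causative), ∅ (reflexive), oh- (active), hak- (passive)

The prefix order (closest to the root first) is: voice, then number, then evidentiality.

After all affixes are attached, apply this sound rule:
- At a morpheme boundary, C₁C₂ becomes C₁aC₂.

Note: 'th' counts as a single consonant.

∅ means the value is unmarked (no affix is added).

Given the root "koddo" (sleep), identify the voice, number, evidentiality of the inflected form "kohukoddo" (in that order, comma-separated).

reflexive, plural, assumed

Segment: koh-u-koddo.
voice: ∅ → reflexive.
number: u- → plural.
evidentiality: koh- → assumed.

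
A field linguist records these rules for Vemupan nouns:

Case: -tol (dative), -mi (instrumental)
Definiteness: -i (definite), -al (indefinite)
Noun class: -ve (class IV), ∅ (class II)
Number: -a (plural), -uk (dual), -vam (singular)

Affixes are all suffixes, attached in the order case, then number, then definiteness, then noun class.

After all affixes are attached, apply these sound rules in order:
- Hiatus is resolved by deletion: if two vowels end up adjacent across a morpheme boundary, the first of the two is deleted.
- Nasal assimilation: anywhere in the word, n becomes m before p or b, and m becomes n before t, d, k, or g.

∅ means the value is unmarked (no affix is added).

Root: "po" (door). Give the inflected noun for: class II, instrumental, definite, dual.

Attach case instrumental -mi → pomi.
Attach number dual -uk → pomiuk.
Attach definiteness definite -i → pomiuki.
noun class = class II: zero marking, form stays pomiuki.
Apply vowel deletion: pomiuki → pomuki.
Nasal assimilation: no change.

pomuki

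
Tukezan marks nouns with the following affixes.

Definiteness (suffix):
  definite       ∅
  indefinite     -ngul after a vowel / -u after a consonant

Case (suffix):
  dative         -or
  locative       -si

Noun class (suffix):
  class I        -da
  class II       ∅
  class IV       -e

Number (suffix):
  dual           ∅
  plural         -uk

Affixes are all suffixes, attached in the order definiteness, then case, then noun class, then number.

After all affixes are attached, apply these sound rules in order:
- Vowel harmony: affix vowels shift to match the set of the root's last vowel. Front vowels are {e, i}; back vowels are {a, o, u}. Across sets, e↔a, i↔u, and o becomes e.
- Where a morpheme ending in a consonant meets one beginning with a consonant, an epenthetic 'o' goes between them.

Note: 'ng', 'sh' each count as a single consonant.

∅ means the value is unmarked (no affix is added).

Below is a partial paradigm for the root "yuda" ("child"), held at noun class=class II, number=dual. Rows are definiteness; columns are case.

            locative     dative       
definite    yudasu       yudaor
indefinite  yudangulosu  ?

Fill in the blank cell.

yudangulor

Attach definiteness indefinite -ngul (after vowel 'a') → yudangul.
Attach case dative -or → yudangulor.
noun class = class II: zero marking, form stays yudangulor.
number = dual: zero marking, form stays yudangulor.
Vowel harmony: no change.
Epenthesis: no change.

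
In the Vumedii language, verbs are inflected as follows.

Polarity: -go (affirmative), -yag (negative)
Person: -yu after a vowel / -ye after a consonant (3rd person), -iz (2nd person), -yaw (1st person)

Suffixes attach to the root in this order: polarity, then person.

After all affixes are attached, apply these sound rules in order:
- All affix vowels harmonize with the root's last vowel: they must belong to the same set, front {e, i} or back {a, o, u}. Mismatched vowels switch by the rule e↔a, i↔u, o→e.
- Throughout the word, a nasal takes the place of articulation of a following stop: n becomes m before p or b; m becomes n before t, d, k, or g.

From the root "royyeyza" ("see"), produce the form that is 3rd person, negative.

Attach polarity negative -yag → royyeyzayag.
Attach person 3rd person -ye (after consonant 'g') → royyeyzayagye.
Apply vowel harmony: royyeyzayagye → royyeyzayagya.
Nasal assimilation: no change.

royyeyzayagya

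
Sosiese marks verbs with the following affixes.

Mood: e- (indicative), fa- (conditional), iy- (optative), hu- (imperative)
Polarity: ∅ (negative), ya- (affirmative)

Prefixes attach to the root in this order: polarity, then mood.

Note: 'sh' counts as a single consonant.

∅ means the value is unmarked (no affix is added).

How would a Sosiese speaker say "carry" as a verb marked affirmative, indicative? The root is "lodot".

Attach polarity affirmative ya- → yalodot.
Attach mood indicative e- → eyalodot.

eyalodot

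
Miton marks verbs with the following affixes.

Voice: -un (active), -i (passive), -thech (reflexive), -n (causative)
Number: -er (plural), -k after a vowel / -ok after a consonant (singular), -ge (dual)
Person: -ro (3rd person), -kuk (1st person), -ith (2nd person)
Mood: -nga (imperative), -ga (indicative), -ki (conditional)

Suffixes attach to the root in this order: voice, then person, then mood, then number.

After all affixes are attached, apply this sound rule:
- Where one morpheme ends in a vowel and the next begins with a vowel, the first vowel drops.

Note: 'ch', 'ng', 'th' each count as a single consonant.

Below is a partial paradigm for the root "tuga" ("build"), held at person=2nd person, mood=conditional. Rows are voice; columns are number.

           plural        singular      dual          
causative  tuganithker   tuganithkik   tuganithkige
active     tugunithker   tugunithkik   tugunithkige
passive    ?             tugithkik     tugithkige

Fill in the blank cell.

tugithker

Attach voice passive -i → tugai.
Attach person 2nd person -ith → tugaiith.
Attach mood conditional -ki → tugaiithki.
Attach number plural -er → tugaiithkier.
Apply vowel deletion: tugaiithkier → tugithker.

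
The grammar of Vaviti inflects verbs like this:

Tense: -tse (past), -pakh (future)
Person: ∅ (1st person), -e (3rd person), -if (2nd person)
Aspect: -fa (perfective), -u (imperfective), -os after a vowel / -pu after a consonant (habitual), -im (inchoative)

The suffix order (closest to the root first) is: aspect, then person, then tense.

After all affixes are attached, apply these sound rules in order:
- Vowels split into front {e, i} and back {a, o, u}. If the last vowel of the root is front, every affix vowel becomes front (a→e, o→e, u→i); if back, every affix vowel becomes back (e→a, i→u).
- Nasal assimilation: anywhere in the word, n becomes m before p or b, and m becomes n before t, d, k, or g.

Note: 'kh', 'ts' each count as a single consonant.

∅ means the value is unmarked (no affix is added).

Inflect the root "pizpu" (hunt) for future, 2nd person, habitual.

pizpuosufpakh

Attach aspect habitual -os (after vowel 'u') → pizpuos.
Attach person 2nd person -if → pizpuosif.
Attach tense future -pakh → pizpuosifpakh.
Apply vowel harmony: pizpuosifpakh → pizpuosufpakh.
Nasal assimilation: no change.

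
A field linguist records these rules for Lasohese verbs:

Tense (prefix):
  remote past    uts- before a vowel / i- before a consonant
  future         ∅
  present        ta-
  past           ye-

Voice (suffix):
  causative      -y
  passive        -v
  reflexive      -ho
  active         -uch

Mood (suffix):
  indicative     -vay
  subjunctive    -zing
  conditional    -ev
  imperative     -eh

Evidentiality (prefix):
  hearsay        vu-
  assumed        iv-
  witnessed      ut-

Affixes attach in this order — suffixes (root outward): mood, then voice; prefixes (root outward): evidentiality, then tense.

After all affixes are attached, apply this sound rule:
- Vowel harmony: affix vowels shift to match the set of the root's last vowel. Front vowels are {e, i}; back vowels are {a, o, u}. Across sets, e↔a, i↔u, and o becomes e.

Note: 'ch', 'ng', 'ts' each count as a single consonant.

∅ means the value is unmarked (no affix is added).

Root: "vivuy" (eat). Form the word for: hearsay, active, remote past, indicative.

uvuvivuyvayuch

Attach evidentiality hearsay vu- → vuvivuy.
Attach mood indicative -vay → vuvivuyvay.
Attach voice active -uch → vuvivuyvayuch.
Attach tense remote past i- (before consonant 'v') → ivuvivuyvayuch.
Apply vowel harmony: ivuvivuyvayuch → uvuvivuyvayuch.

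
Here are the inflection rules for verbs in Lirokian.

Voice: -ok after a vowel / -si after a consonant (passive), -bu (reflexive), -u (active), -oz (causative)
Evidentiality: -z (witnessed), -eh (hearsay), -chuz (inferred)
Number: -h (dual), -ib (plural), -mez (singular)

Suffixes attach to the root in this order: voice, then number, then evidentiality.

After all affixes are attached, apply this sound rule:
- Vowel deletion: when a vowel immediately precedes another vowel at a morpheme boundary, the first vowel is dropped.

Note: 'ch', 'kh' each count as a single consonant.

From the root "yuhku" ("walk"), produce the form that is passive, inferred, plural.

yuhkokibchuz

Attach voice passive -ok (after vowel 'u') → yuhkuok.
Attach number plural -ib → yuhkuokib.
Attach evidentiality inferred -chuz → yuhkuokibchuz.
Apply vowel deletion: yuhkuokibchuz → yuhkokibchuz.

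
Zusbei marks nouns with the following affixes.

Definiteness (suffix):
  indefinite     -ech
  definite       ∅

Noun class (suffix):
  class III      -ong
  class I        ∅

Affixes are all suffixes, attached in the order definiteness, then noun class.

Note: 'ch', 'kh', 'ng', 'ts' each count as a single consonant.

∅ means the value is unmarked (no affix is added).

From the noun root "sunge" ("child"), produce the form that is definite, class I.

sunge

definiteness = definite: zero marking, form stays sunge.
noun class = class I: zero marking, form stays sunge.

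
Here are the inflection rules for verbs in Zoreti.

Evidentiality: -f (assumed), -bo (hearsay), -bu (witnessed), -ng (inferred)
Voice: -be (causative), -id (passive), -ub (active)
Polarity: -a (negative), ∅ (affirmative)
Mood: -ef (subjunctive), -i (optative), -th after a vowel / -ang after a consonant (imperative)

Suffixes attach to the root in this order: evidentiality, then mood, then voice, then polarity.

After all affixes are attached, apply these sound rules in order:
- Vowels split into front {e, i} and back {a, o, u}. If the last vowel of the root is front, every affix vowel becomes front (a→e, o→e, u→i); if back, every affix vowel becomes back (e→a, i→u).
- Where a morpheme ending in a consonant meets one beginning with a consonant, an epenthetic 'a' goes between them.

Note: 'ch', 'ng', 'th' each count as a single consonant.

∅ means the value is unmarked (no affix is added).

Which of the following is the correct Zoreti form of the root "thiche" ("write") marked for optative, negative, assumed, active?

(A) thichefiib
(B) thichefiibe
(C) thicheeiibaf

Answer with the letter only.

Attach evidentiality assumed -f → thichef.
Attach mood optative -i → thichefi.
Attach voice active -ub → thichefiub.
Attach polarity negative -a → thichefiuba.
Apply vowel harmony: thichefiuba → thichefiibe.
Epenthesis: no change.
So the correct form is thichefiibe, option (B).
(C) thicheeiibaf is wrong: it has the affixes in the wrong order.
(A) thichefiib is wrong: it uses affirmative instead of negative for polarity.

B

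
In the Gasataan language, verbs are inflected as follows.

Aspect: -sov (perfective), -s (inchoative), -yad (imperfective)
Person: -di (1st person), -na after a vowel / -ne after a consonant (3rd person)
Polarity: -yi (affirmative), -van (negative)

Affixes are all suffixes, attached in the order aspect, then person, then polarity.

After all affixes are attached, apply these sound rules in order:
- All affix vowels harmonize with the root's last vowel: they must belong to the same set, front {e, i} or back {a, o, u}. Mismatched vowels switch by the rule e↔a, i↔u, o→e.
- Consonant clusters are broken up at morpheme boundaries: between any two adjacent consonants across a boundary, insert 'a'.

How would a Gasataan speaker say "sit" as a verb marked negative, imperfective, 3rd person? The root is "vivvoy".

vivvoyayadanavan

Attach aspect imperfective -yad → vivvoyyad.
Attach person 3rd person -ne (after consonant 'd') → vivvoyyadne.
Attach polarity negative -van → vivvoyyadnevan.
Apply vowel harmony: vivvoyyadnevan → vivvoyyadnavan.
Apply epenthesis: vivvoyyadnavan → vivvoyayadanavan.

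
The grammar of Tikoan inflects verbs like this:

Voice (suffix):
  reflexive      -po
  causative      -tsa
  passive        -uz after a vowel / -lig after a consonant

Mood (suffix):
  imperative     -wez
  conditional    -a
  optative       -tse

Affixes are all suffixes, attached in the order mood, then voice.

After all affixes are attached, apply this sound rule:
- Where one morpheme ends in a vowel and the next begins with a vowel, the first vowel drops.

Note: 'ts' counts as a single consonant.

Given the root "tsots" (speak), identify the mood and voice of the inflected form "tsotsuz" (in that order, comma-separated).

conditional, passive

Segment: tsots-a-uz.
mood: -a → conditional.
voice: -uz/lig → passive.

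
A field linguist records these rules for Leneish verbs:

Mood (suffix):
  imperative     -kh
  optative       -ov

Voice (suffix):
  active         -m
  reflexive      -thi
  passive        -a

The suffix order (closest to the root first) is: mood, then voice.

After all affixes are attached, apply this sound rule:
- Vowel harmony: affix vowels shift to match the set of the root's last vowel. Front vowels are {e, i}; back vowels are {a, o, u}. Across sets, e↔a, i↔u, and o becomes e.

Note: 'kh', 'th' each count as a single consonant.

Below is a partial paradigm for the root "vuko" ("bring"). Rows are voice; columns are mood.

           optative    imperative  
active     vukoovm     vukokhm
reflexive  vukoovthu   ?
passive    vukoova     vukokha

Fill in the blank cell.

vukokhthu

Attach mood imperative -kh → vukokh.
Attach voice reflexive -thi → vukokhthi.
Apply vowel harmony: vukokhthi → vukokhthu.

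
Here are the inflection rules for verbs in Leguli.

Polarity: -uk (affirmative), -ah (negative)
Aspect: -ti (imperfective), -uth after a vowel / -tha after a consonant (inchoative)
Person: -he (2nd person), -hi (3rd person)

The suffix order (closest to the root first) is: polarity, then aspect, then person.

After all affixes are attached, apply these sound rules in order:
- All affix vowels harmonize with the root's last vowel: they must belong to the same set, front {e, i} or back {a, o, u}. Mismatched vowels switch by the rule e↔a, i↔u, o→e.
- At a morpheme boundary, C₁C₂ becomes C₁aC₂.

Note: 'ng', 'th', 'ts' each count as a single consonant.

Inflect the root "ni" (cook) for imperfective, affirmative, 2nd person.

niikatihe

Attach polarity affirmative -uk → niuk.
Attach aspect imperfective -ti → niukti.
Attach person 2nd person -he → niuktihe.
Apply vowel harmony: niuktihe → niiktihe.
Apply epenthesis: niiktihe → niikatihe.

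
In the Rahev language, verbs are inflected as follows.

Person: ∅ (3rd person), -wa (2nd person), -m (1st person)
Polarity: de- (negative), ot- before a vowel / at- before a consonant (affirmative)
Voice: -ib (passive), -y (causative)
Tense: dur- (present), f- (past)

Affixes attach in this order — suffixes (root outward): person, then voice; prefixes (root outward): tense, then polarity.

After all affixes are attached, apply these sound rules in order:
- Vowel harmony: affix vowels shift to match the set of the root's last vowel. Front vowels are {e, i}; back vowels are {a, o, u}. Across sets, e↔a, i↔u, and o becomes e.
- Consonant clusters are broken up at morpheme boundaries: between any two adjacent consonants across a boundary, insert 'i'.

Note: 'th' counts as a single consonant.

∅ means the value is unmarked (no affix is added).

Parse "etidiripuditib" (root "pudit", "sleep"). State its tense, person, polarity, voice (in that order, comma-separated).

present, 3rd person, affirmative, passive

Segment: at-dur-pudit-ib.
tense: dur- → present.
person: ∅ → 3rd person.
polarity: ot/at- → affirmative.
voice: -ib → passive.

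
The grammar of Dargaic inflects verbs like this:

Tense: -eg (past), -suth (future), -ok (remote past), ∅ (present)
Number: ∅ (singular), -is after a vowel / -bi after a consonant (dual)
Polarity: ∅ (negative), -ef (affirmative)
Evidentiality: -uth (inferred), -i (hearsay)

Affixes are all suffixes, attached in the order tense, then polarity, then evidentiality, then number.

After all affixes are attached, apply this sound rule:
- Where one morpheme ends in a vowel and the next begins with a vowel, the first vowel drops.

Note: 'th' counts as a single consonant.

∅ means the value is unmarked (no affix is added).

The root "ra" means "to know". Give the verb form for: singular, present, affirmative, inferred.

refuth

tense = present: zero marking, form stays ra.
Attach polarity affirmative -ef → raef.
Attach evidentiality inferred -uth → raefuth.
number = singular: zero marking, form stays raefuth.
Apply vowel deletion: raefuth → refuth.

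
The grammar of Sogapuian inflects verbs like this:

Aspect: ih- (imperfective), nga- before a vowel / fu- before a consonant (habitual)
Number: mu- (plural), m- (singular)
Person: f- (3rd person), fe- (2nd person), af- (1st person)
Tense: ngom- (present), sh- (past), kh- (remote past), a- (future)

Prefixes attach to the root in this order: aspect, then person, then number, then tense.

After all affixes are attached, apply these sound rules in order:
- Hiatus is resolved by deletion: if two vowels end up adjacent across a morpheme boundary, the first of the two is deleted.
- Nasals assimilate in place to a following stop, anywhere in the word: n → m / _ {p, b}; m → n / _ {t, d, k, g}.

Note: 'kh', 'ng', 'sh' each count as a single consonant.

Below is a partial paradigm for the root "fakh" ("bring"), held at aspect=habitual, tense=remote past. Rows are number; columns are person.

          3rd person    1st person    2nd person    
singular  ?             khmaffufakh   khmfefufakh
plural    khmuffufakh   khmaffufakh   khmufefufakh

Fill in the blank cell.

khmffufakh

Attach aspect habitual fu- (before consonant 'f') → fufakh.
Attach person 3rd person f- → ffufakh.
Attach number singular m- → mffufakh.
Attach tense remote past kh- → khmffufakh.
Vowel deletion: no change.
Nasal assimilation: no change.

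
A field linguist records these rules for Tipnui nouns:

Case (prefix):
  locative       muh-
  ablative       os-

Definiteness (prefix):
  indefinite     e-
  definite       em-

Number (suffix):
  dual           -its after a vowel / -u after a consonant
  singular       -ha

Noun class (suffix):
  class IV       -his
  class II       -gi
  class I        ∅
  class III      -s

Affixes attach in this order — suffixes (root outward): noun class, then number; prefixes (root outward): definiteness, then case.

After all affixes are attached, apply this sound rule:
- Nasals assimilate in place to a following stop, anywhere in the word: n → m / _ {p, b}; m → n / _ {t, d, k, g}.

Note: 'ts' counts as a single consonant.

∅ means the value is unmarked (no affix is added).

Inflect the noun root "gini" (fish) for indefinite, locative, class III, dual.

Attach noun class class III -s → ginis.
Attach definiteness indefinite e- → eginis.
Attach number dual -u (after consonant 's') → eginisu.
Attach case locative muh- → muheginisu.
Nasal assimilation: no change.

muheginisu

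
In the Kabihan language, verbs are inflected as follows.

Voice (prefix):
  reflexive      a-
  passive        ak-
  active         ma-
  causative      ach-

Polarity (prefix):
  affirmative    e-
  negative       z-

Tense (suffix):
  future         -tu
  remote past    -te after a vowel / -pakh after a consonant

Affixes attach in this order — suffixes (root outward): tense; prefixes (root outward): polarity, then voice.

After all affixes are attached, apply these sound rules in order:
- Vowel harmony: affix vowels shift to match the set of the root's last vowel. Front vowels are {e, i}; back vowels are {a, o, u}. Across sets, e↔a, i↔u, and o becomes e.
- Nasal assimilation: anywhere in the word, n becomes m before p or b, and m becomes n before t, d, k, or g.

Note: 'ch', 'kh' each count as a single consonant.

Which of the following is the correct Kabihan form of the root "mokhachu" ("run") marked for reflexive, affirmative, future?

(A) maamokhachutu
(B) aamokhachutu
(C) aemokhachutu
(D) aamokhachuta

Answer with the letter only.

B

Attach polarity affirmative e- → emokhachu.
Attach tense future -tu → emokhachutu.
Attach voice reflexive a- → aemokhachutu.
Apply vowel harmony: aemokhachutu → aamokhachutu.
Nasal assimilation: no change.
So the correct form is aamokhachutu, option (B).
(D) aamokhachuta is wrong: it uses remote past instead of future for tense.
(A) maamokhachutu is wrong: it uses active instead of reflexive for voice.
(C) aemokhachutu is wrong: it fails to apply the sound rule(s).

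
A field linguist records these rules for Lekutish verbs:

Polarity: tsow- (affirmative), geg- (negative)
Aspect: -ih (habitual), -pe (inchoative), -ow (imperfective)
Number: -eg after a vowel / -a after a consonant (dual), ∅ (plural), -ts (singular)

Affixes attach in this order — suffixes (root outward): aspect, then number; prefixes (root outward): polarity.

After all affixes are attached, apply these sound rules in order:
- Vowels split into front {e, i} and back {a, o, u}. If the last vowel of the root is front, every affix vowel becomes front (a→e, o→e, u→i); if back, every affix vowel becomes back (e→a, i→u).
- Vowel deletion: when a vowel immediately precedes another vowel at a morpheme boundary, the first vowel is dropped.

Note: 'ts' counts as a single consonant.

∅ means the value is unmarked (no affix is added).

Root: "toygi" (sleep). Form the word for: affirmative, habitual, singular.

tsewtoygihts

Attach aspect habitual -ih → toygiih.
Attach polarity affirmative tsow- → tsowtoygiih.
Attach number singular -ts → tsowtoygiihts.
Apply vowel harmony: tsowtoygiihts → tsewtoygiihts.
Apply vowel deletion: tsewtoygiihts → tsewtoygihts.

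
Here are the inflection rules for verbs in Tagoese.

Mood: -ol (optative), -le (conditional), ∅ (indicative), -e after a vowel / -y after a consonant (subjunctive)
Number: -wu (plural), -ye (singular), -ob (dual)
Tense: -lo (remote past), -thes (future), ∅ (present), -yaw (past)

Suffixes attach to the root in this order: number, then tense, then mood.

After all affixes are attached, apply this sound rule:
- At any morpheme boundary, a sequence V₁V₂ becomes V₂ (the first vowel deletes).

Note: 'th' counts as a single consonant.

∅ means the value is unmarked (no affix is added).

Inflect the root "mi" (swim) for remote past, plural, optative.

miwulol

Attach number plural -wu → miwu.
Attach tense remote past -lo → miwulo.
Attach mood optative -ol → miwulool.
Apply vowel deletion: miwulool → miwulol.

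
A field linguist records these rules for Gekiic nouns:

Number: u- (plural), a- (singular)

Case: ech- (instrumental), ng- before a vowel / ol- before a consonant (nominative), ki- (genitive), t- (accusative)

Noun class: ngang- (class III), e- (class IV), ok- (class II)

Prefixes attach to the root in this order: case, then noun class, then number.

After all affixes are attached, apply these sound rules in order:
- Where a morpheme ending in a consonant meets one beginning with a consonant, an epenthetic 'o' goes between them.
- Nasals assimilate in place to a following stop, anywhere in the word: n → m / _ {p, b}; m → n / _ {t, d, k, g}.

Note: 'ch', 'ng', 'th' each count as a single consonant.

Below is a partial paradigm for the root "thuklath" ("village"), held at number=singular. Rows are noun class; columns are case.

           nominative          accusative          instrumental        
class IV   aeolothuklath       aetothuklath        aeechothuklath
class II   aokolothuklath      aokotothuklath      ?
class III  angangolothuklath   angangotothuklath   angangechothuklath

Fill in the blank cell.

aokechothuklath

Attach case instrumental ech- → echthuklath.
Attach noun class class II ok- → okechthuklath.
Attach number singular a- → aokechthuklath.
Apply epenthesis: aokechthuklath → aokechothuklath.
Nasal assimilation: no change.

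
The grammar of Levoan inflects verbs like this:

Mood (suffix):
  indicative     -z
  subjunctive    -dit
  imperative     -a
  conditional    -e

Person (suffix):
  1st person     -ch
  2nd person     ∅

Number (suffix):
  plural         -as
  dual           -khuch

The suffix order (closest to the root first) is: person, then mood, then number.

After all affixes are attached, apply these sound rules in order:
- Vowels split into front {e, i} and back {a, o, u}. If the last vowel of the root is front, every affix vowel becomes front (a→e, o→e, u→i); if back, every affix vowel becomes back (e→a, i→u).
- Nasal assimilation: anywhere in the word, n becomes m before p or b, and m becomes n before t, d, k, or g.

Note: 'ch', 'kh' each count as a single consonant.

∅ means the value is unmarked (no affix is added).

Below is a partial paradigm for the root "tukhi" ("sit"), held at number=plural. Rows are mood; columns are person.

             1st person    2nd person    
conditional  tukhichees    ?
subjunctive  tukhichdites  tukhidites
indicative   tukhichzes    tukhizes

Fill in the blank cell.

tukhiees

person = 2nd person: zero marking, form stays tukhi.
Attach mood conditional -e → tukhie.
Attach number plural -as → tukhieas.
Apply vowel harmony: tukhieas → tukhiees.
Nasal assimilation: no change.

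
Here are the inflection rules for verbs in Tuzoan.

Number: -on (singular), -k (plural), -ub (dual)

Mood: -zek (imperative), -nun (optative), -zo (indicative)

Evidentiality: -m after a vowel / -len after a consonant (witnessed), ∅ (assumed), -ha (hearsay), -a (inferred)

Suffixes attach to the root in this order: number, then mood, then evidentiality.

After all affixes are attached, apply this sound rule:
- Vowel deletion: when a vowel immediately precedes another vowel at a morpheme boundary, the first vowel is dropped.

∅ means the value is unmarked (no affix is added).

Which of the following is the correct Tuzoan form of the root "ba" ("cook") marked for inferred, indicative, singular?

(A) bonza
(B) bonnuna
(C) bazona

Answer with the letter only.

A

Attach number singular -on → baon.
Attach mood indicative -zo → baonzo.
Attach evidentiality inferred -a → baonzoa.
Apply vowel deletion: baonzoa → bonza.
So the correct form is bonza, option (A).
(B) bonnuna is wrong: it uses optative instead of indicative for mood.
(C) bazona is wrong: it has the affixes in the wrong order.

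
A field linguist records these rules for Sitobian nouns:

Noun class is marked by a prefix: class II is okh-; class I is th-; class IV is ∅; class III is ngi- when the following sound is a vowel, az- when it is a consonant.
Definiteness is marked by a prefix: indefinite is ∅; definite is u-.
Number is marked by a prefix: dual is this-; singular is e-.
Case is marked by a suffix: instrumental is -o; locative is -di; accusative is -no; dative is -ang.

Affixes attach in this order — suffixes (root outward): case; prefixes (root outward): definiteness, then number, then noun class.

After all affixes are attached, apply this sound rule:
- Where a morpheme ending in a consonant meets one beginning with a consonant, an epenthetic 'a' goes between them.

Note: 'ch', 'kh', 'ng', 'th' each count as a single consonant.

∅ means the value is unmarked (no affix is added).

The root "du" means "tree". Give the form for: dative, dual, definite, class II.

Attach definiteness definite u- → udu.
Attach number dual this- → thisudu.
Attach case dative -ang → thisuduang.
Attach noun class class II okh- → okhthisuduang.
Apply epenthesis: okhthisuduang → okhathisuduang.

okhathisuduang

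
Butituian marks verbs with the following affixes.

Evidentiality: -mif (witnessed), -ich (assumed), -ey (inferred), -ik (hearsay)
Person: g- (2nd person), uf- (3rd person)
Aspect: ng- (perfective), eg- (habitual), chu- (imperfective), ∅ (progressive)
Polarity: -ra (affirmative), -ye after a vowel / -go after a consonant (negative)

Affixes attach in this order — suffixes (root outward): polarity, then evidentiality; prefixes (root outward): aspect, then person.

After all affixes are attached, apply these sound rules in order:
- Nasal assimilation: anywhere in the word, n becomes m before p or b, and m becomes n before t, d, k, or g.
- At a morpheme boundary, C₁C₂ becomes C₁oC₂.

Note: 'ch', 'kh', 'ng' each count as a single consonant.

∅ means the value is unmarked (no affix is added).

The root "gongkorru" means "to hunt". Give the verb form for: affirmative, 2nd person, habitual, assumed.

Attach polarity affirmative -ra → gongkorrura.
Attach evidentiality assumed -ich → gongkorruraich.
Attach aspect habitual eg- → eggongkorruraich.
Attach person 2nd person g- → geggongkorruraich.
Nasal assimilation: no change.
Apply epenthesis: geggongkorruraich → gegogongkorruraich.

gegogongkorruraich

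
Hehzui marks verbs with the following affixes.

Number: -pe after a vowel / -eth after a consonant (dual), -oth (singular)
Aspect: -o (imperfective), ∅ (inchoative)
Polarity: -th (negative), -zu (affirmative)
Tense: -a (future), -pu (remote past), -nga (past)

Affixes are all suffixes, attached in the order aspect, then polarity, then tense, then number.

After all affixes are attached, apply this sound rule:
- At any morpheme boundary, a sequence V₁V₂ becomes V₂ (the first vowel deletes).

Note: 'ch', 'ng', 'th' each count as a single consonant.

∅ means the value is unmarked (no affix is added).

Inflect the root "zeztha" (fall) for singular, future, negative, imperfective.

Attach aspect imperfective -o → zezthao.
Attach polarity negative -th → zezthaoth.
Attach tense future -a → zezthaotha.
Attach number singular -oth → zezthaothaoth.
Apply vowel deletion: zezthaothaoth → zezthothoth.

zezthothoth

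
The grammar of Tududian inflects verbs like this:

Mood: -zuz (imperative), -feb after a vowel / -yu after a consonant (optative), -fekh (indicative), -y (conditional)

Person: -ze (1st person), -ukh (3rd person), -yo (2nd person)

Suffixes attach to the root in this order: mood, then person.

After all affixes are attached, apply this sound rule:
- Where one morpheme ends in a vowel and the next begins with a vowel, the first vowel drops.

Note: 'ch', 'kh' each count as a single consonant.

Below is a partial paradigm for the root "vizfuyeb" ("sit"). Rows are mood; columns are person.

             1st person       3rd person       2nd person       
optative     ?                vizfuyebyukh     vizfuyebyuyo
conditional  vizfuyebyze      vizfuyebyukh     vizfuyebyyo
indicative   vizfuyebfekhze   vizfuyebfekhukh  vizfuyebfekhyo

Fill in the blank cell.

Attach mood optative -yu (after consonant 'b') → vizfuyebyu.
Attach person 1st person -ze → vizfuyebyuze.
Vowel deletion: no change.

vizfuyebyuze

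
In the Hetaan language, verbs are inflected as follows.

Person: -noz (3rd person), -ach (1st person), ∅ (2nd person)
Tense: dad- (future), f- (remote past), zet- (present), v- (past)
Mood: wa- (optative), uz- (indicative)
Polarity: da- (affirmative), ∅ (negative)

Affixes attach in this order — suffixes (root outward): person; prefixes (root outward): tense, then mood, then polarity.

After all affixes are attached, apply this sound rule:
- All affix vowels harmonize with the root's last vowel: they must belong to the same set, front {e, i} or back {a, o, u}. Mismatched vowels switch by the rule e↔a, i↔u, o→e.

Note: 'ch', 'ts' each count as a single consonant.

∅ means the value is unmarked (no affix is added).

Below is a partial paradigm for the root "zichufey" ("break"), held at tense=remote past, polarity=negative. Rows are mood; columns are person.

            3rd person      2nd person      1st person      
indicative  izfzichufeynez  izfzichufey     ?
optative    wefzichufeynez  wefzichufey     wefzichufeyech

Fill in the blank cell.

izfzichufeyech

Attach tense remote past f- → fzichufey.
Attach mood indicative uz- → uzfzichufey.
Attach person 1st person -ach → uzfzichufeyach.
polarity = negative: zero marking, form stays uzfzichufeyach.
Apply vowel harmony: uzfzichufeyach → izfzichufeyech.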